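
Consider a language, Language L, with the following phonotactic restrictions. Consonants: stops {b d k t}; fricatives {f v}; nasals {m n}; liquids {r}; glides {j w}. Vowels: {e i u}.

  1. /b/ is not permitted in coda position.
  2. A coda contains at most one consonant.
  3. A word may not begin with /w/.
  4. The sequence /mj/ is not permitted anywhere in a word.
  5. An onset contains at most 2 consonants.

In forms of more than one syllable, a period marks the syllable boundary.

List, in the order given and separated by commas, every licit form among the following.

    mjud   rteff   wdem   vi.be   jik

mjud — violates constraint 4: contains banned sequence /mj/ → illicit
rteff — violates constraint 2: syllable 1 coda /ff/ has 2 consonants (> 1) → illicit
wdem — violates constraint 3: word begins with /w/ → illicit
vi.be — σ1 onset /v/, coda /∅/ ok; σ2 onset /b/, coda /∅/ ok → licit
jik — σ1 onset /j/, coda /k/ ok → licit

vi.be, jik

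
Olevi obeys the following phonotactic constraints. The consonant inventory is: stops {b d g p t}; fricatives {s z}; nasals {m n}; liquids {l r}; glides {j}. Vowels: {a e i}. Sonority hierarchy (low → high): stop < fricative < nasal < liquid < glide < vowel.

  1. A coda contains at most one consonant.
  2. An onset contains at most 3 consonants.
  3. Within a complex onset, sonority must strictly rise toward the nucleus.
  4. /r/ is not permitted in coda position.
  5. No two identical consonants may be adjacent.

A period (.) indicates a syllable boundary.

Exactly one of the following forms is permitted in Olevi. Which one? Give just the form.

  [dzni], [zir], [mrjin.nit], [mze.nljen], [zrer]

[dzni]

[dzni] — σ1 onset /dzn/ (1→2→3 rises), coda /∅/ ok → permitted
[zir] — violates constraint 4: syllable 1 coda contains /r/ → not permitted
[mrjin.nit] — violates constraint 5: adjacent identical consonants /nn/ → not permitted
[mze.nljen] — violates constraint 3: syllable 1 onset /mz/: /m/ (nasal, 3) → /z/ (fricative, 2) does not rise → not permitted
[zrer] — violates constraint 4: syllable 1 coda contains /r/ → not permitted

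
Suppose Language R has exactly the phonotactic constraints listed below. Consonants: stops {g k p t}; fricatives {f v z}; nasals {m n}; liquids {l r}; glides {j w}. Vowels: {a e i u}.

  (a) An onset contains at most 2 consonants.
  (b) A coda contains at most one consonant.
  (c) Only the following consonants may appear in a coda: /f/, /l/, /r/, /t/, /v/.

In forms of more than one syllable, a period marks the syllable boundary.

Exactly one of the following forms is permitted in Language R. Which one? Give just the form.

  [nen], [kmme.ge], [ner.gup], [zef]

[zef]

[nen] — violates constraint (c): syllable 1 coda contains /n/, which is not a licensed coda consonant → not permitted
[kmme.ge] — violates constraint (a): syllable 1 onset /kmm/ has 3 consonants (> 2) → not permitted
[ner.gup] — violates constraint (c): syllable 2 coda contains /p/, which is not a licensed coda consonant → not permitted
[zef] — σ1 onset /z/, coda /f/ ok → permitted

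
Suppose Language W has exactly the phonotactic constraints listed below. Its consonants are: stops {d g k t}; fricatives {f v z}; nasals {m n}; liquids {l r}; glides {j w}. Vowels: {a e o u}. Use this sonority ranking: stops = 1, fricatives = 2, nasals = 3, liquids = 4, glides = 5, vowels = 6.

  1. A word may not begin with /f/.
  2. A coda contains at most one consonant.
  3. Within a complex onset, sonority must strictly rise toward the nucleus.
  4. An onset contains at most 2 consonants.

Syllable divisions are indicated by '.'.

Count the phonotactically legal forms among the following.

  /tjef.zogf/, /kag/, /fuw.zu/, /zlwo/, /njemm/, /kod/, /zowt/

/tjef.zogf/ — violates constraint 2: syllable 2 coda /gf/ has 2 consonants (> 1) → phonotactically illegal
/kag/ — σ1 onset /k/, coda /g/ ok → phonotactically legal
/fuw.zu/ — violates constraint 1: word begins with /f/ → phonotactically illegal
/zlwo/ — violates constraint 4: syllable 1 onset /zlw/ has 3 consonants (> 2) → phonotactically illegal
/njemm/ — violates constraint 2: syllable 1 coda /mm/ has 2 consonants (> 1) → phonotactically illegal
/kod/ — σ1 onset /k/, coda /d/ ok → phonotactically legal
/zowt/ — violates constraint 2: syllable 1 coda /wt/ has 2 consonants (> 1) → phonotactically illegal
Phonotactically legal: /kag/, /kod/ → 2.

2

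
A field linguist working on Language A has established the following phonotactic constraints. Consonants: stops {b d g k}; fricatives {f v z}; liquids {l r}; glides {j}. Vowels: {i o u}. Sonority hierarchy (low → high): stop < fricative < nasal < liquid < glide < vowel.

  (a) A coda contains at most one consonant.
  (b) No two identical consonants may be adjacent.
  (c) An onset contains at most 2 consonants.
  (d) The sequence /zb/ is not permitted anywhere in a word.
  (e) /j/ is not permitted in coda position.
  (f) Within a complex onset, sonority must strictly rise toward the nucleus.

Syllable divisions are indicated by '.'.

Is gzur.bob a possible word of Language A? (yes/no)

gzur.bob — σ1 onset /gz/ (1→2 rises), coda /r/ ok; σ2 onset /b/, coda /b/ ok → permitted

yes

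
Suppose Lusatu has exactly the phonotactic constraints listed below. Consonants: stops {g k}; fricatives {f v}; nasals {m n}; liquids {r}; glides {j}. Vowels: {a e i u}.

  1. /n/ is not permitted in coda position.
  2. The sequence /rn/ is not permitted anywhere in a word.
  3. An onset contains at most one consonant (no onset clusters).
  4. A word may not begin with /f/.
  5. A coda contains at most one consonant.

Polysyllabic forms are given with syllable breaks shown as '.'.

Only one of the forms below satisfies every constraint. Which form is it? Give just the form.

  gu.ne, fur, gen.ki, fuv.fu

gu.ne — σ1 onset /g/, coda /∅/ ok; σ2 onset /n/, coda /∅/ ok → permitted
fur — violates constraint 4: word begins with /f/ → not permitted
gen.ki — violates constraint 1: syllable 1 coda contains /n/ → not permitted
fuv.fu — violates constraint 4: word begins with /f/ → not permitted

gu.ne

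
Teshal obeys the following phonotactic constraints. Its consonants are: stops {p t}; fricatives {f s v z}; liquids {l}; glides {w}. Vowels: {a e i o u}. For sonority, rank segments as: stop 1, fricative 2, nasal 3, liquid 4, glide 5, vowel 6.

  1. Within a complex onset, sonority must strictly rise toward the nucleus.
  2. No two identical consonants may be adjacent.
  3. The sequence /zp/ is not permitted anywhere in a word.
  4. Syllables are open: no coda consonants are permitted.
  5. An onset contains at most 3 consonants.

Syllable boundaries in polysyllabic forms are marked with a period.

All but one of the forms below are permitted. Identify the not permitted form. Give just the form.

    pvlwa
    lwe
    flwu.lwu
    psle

pvlwa

pvlwa — violates constraint 5: syllable 1 onset /pvlw/ has 4 consonants (> 3) → not permitted
lwe — σ1 onset /lw/ (4→5 rises), coda /∅/ ok → permitted
flwu.lwu — σ1 onset /flw/ (2→4→5 rises), coda /∅/ ok; σ2 onset /lw/ (4→5 rises), coda /∅/ ok → permitted
psle — σ1 onset /psl/ (1→2→4 rises), coda /∅/ ok → permitted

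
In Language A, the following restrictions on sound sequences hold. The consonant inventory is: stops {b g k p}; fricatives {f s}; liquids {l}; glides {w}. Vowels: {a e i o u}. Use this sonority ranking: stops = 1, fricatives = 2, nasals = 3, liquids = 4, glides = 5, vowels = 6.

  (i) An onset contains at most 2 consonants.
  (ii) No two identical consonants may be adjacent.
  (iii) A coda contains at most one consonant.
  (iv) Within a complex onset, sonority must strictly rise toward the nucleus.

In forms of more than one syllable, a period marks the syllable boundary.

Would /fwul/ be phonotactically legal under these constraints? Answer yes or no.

yes

/fwul/ — σ1 onset /fw/ (2→5 rises), coda /l/ ok → phonotactically legal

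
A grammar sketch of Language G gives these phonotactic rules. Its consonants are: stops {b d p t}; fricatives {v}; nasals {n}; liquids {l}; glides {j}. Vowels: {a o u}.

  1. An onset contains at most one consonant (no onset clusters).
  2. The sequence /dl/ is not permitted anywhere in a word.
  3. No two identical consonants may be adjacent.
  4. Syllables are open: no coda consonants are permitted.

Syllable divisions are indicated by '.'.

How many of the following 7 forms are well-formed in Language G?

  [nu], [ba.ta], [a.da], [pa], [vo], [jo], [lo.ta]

7

[nu] — σ1 onset /n/, coda /∅/ ok → well-formed
[ba.ta] — σ1 onset /b/, coda /∅/ ok; σ2 onset /t/, coda /∅/ ok → well-formed
[a.da] — σ1 onset /∅/, coda /∅/ ok; σ2 onset /d/, coda /∅/ ok → well-formed
[pa] — σ1 onset /p/, coda /∅/ ok → well-formed
[vo] — σ1 onset /v/, coda /∅/ ok → well-formed
[jo] — σ1 onset /j/, coda /∅/ ok → well-formed
[lo.ta] — σ1 onset /l/, coda /∅/ ok; σ2 onset /t/, coda /∅/ ok → well-formed
Well-formed: [nu], [ba.ta], [a.da], [pa], [vo], [jo], [lo.ta] → 7.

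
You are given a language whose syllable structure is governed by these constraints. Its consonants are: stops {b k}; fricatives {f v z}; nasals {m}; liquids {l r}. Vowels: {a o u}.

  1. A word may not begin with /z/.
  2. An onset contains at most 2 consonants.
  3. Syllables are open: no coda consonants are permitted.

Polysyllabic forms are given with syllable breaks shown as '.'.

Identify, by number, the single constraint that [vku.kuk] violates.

[vku.kuk]: syllable 2 coda /k/ has 1 consonant (> 0).
This is a violation of constraint 3: "Syllables are open: no coda consonants are permitted."
The remaining constraints (1, 2) are satisfied.

3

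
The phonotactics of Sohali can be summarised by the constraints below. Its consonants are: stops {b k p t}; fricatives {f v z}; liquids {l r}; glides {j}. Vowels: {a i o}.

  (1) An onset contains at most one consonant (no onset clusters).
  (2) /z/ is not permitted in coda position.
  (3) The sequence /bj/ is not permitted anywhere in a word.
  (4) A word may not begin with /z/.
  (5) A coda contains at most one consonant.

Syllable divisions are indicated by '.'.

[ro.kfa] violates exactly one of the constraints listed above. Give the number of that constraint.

[ro.kfa]: syllable 2 onset /kf/ has 2 consonants (> 1).
This is a violation of constraint 1: "An onset contains at most one consonant (no onset clusters)."
The remaining constraints (2, 3, 4, 5) are satisfied.

1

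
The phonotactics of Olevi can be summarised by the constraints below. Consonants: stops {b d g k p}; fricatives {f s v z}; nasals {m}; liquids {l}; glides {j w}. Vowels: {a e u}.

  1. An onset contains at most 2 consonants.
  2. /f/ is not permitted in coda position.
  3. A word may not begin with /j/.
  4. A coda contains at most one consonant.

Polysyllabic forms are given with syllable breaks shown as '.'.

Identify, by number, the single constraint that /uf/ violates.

/uf/: syllable 1 coda contains /f/.
This is a violation of constraint 2: "/f/ is not permitted in coda position."
The remaining constraints (1, 3, 4) are satisfied.

2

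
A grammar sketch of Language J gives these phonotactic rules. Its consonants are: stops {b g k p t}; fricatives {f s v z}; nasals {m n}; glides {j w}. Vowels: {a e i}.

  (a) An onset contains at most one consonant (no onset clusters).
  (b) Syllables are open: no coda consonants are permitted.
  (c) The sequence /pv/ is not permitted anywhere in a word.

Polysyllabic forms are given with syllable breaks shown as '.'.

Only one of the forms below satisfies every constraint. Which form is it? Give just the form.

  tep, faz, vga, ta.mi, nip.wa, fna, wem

ta.mi

tep — violates constraint (b): syllable 1 coda /p/ has 1 consonant (> 0) → phonotactically illegal
faz — violates constraint (b): syllable 1 coda /z/ has 1 consonant (> 0) → phonotactically illegal
vga — violates constraint (a): syllable 1 onset /vg/ has 2 consonants (> 1) → phonotactically illegal
ta.mi — σ1 onset /t/, coda /∅/ ok; σ2 onset /m/, coda /∅/ ok → phonotactically legal
nip.wa — violates constraint (b): syllable 1 coda /p/ has 1 consonant (> 0) → phonotactically illegal
fna — violates constraint (a): syllable 1 onset /fn/ has 2 consonants (> 1) → phonotactically illegal
wem — violates constraint (b): syllable 1 coda /m/ has 1 consonant (> 0) → phonotactically illegal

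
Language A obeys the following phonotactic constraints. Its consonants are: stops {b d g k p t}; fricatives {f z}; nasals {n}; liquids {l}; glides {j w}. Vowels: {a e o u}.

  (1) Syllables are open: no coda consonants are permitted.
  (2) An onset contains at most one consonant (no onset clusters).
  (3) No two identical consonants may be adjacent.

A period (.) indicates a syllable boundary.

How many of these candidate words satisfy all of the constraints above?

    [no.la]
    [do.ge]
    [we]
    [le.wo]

4

[no.la] — σ1 onset /n/, coda /∅/ ok; σ2 onset /l/, coda /∅/ ok → licit
[do.ge] — σ1 onset /d/, coda /∅/ ok; σ2 onset /g/, coda /∅/ ok → licit
[we] — σ1 onset /w/, coda /∅/ ok → licit
[le.wo] — σ1 onset /l/, coda /∅/ ok; σ2 onset /w/, coda /∅/ ok → licit
Licit: [no.la], [do.ge], [we], [le.wo] → 4.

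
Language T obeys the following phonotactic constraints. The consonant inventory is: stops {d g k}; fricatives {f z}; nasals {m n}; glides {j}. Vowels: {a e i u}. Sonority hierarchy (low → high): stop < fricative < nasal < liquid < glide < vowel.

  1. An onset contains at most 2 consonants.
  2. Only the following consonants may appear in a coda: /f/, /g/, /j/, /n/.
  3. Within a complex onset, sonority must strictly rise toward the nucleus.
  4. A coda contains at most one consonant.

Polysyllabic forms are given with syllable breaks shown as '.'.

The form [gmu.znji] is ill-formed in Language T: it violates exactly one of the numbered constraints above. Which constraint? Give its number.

1

[gmu.znji]: syllable 2 onset /znj/ has 3 consonants (> 2).
This is a violation of constraint 1: "An onset contains at most 2 consonants."
The remaining constraints (2, 3, 4) are satisfied.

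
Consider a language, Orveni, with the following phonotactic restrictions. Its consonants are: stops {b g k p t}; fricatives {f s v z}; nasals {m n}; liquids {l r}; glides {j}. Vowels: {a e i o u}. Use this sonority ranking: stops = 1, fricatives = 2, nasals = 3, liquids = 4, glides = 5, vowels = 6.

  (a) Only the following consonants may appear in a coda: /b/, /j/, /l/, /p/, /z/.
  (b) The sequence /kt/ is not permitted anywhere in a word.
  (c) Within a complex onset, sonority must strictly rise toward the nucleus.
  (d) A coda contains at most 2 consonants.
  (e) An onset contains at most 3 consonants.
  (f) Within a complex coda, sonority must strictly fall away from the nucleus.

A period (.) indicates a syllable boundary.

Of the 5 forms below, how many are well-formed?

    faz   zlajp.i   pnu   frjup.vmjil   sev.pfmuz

4

faz — σ1 onset /f/, coda /z/ ok → well-formed
zlajp.i — σ1 onset /zl/ (2→4 rises), coda /jp/ (5→1 falls) ok; σ2 onset /∅/, coda /∅/ ok → well-formed
pnu — σ1 onset /pn/ (1→3 rises), coda /∅/ ok → well-formed
frjup.vmjil — σ1 onset /frj/ (2→4→5 rises), coda /p/ ok; σ2 onset /vmj/ (2→3→5 rises), coda /l/ ok → well-formed
sev.pfmuz — violates constraint (a): syllable 1 coda contains /v/, which is not a licensed coda consonant → ill-formed
Well-formed: faz, zlajp.i, pnu, frjup.vmjil → 4.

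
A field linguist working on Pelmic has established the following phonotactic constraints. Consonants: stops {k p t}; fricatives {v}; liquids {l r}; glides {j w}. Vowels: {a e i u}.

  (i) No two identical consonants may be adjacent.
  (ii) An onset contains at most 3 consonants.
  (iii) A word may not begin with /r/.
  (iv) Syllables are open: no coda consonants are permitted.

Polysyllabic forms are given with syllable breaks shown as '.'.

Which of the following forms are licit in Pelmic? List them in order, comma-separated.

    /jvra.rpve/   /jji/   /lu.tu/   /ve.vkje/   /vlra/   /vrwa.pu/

/jvra.rpve/, /lu.tu/, /ve.vkje/, /vlra/, /vrwa.pu/

/jvra.rpve/ — σ1 onset /jvr/ (3C), coda /∅/ ok; σ2 onset /rpv/ (3C), coda /∅/ ok → licit
/jji/ — violates constraint (i): adjacent identical consonants /jj/ → illicit
/lu.tu/ — σ1 onset /l/, coda /∅/ ok; σ2 onset /t/, coda /∅/ ok → licit
/ve.vkje/ — σ1 onset /v/, coda /∅/ ok; σ2 onset /vkj/ (3C), coda /∅/ ok → licit
/vlra/ — σ1 onset /vlr/ (3C), coda /∅/ ok → licit
/vrwa.pu/ — σ1 onset /vrw/ (3C), coda /∅/ ok; σ2 onset /p/, coda /∅/ ok → licit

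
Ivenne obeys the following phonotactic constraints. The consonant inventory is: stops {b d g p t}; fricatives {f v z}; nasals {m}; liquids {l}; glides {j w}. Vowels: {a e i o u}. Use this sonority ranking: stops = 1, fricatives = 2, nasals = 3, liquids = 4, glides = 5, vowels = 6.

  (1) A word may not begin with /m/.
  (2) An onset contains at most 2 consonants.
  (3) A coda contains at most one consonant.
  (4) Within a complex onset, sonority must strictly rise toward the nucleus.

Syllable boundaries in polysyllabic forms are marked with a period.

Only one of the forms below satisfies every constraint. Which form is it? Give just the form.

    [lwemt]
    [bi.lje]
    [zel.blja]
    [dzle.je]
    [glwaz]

[lwemt] — violates constraint 3: syllable 1 coda /mt/ has 2 consonants (> 1) → phonotactically illegal
[bi.lje] — σ1 onset /b/, coda /∅/ ok; σ2 onset /lj/ (4→5 rises), coda /∅/ ok → phonotactically legal
[zel.blja] — violates constraint 2: syllable 2 onset /blj/ has 3 consonants (> 2) → phonotactically illegal
[dzle.je] — violates constraint 2: syllable 1 onset /dzl/ has 3 consonants (> 2) → phonotactically illegal
[glwaz] — violates constraint 2: syllable 1 onset /glw/ has 3 consonants (> 2) → phonotactically illegal

[bi.lje]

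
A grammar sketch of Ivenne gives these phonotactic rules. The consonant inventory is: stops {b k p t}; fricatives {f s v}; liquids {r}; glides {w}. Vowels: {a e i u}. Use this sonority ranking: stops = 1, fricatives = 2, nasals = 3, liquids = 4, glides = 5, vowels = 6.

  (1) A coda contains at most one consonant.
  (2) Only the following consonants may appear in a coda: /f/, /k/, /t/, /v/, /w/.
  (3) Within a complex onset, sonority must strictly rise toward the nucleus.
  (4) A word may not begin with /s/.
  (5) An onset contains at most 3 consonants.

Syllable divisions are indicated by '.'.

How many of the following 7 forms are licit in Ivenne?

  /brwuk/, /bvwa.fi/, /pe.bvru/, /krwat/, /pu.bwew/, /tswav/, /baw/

/brwuk/ — σ1 onset /brw/ (1→4→5 rises), coda /k/ ok → licit
/bvwa.fi/ — σ1 onset /bvw/ (1→2→5 rises), coda /∅/ ok; σ2 onset /f/, coda /∅/ ok → licit
/pe.bvru/ — σ1 onset /p/, coda /∅/ ok; σ2 onset /bvr/ (1→2→4 rises), coda /∅/ ok → licit
/krwat/ — σ1 onset /krw/ (1→4→5 rises), coda /t/ ok → licit
/pu.bwew/ — σ1 onset /p/, coda /∅/ ok; σ2 onset /bw/ (1→5 rises), coda /w/ ok → licit
/tswav/ — σ1 onset /tsw/ (1→2→5 rises), coda /v/ ok → licit
/baw/ — σ1 onset /b/, coda /w/ ok → licit
Licit: /brwuk/, /bvwa.fi/, /pe.bvru/, /krwat/, /pu.bwew/, /tswav/, /baw/ → 7.

7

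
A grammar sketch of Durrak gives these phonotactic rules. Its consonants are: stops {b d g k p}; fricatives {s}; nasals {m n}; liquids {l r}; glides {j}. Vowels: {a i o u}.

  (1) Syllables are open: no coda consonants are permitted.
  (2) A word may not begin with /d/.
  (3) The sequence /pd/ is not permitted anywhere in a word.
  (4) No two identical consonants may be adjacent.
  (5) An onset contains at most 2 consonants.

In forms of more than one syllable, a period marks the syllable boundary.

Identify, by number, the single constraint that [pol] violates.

1

[pol]: syllable 1 coda /l/ has 1 consonant (> 0).
This is a violation of constraint 1: "Syllables are open: no coda consonants are permitted."
The remaining constraints (2, 3, 4, 5) are satisfied.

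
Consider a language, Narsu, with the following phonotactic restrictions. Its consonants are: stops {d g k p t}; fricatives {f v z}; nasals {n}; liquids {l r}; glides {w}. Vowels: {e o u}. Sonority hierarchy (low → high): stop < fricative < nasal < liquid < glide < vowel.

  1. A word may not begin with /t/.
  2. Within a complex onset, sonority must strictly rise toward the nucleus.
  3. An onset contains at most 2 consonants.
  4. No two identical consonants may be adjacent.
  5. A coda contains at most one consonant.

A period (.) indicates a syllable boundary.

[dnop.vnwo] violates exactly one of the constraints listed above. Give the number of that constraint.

3

[dnop.vnwo]: syllable 2 onset /vnw/ has 3 consonants (> 2).
This is a violation of constraint 3: "An onset contains at most 2 consonants."
The remaining constraints (1, 2, 4, 5) are satisfied.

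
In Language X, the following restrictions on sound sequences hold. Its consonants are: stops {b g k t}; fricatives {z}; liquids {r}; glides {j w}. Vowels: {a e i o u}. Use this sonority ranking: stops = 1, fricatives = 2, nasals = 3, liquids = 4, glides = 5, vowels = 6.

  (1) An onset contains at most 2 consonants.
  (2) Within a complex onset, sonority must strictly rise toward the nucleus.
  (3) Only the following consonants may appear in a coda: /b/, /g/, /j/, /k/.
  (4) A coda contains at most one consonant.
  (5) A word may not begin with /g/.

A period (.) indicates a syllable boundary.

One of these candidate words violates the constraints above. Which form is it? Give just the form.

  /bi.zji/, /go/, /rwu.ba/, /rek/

/bi.zji/ — σ1 onset /b/, coda /∅/ ok; σ2 onset /zj/ (2→5 rises), coda /∅/ ok → permitted
/go/ — violates constraint 5: word begins with /g/ → not permitted
/rwu.ba/ — σ1 onset /rw/ (4→5 rises), coda /∅/ ok; σ2 onset /b/, coda /∅/ ok → permitted
/rek/ — σ1 onset /r/, coda /k/ ok → permitted

/go/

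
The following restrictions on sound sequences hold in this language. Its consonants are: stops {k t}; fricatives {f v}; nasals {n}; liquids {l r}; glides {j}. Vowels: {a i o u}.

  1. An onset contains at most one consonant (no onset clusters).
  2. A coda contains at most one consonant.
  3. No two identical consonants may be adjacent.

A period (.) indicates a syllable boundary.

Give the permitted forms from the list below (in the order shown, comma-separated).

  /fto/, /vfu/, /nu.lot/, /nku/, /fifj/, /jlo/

/nu.lot/

/fto/ — violates constraint 1: syllable 1 onset /ft/ has 2 consonants (> 1) → not permitted
/vfu/ — violates constraint 1: syllable 1 onset /vf/ has 2 consonants (> 1) → not permitted
/nu.lot/ — σ1 onset /n/, coda /∅/ ok; σ2 onset /l/, coda /t/ ok → permitted
/nku/ — violates constraint 1: syllable 1 onset /nk/ has 2 consonants (> 1) → not permitted
/fifj/ — violates constraint 2: syllable 1 coda /fj/ has 2 consonants (> 1) → not permitted
/jlo/ — violates constraint 1: syllable 1 onset /jl/ has 2 consonants (> 1) → not permitted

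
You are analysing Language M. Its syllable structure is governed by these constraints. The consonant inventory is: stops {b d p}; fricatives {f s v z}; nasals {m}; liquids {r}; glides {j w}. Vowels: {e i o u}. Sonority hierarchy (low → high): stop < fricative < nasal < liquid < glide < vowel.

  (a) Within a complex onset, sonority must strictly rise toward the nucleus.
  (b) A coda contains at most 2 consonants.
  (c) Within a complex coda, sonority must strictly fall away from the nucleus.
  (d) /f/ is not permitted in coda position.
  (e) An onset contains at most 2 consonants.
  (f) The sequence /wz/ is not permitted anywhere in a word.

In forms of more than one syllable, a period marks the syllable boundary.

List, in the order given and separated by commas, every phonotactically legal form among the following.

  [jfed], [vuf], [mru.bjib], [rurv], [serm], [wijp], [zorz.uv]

[jfed] — violates constraint (a): syllable 1 onset /jf/: /j/ (glide, 5) → /f/ (fricative, 2) does not rise → phonotactically illegal
[vuf] — violates constraint (d): syllable 1 coda contains /f/ → phonotactically illegal
[mru.bjib] — σ1 onset /mr/ (3→4 rises), coda /∅/ ok; σ2 onset /bj/ (1→5 rises), coda /b/ ok → phonotactically legal
[rurv] — σ1 onset /r/, coda /rv/ (4→2 falls) ok → phonotactically legal
[serm] — σ1 onset /s/, coda /rm/ (4→3 falls) ok → phonotactically legal
[wijp] — σ1 onset /w/, coda /jp/ (5→1 falls) ok → phonotactically legal
[zorz.uv] — σ1 onset /z/, coda /rz/ (4→2 falls) ok; σ2 onset /∅/, coda /v/ ok → phonotactically legal

[mru.bjib], [rurv], [serm], [wijp], [zorz.uv]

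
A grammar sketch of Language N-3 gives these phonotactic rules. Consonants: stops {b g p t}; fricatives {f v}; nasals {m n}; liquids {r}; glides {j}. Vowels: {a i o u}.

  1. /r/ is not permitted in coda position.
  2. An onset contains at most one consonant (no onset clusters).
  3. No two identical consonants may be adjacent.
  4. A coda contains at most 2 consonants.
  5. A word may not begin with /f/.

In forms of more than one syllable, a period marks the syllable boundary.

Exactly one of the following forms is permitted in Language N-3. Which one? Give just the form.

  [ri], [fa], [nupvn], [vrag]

[ri]

[ri] — σ1 onset /r/, coda /∅/ ok → permitted
[fa] — violates constraint 5: word begins with /f/ → not permitted
[nupvn] — violates constraint 4: syllable 1 coda /pvn/ has 3 consonants (> 2) → not permitted
[vrag] — violates constraint 2: syllable 1 onset /vr/ has 2 consonants (> 1) → not permitted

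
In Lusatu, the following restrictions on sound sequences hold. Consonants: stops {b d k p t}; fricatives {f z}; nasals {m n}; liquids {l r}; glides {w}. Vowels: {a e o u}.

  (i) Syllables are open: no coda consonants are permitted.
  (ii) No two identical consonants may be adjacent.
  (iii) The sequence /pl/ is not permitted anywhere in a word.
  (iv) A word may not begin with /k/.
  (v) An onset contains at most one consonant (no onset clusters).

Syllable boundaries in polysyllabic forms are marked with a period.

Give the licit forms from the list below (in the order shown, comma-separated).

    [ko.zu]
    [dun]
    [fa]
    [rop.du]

[ko.zu] — violates constraint (iv): word begins with /k/ → illicit
[dun] — violates constraint (i): syllable 1 coda /n/ has 1 consonant (> 0) → illicit
[fa] — σ1 onset /f/, coda /∅/ ok → licit
[rop.du] — violates constraint (i): syllable 1 coda /p/ has 1 consonant (> 0) → illicit

[fa]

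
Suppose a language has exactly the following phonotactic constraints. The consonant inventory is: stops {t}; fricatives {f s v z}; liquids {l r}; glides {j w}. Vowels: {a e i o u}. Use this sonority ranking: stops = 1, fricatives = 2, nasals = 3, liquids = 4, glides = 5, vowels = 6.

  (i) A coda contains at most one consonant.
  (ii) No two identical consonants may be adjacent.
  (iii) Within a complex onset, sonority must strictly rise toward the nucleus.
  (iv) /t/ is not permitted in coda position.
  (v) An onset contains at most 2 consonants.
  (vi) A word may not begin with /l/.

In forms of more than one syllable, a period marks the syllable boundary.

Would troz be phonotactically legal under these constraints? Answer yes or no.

yes

troz — σ1 onset /tr/ (1→4 rises), coda /z/ ok → phonotactically legal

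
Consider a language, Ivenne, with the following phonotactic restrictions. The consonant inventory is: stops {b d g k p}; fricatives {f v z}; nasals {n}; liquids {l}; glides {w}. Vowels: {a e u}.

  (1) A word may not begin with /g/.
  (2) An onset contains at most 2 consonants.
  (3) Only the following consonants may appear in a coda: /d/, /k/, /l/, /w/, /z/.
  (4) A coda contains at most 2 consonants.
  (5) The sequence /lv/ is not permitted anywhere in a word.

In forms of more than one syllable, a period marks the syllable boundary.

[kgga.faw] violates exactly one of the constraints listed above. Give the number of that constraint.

[kgga.faw]: syllable 1 onset /kgg/ has 3 consonants (> 2).
This is a violation of constraint 2: "An onset contains at most 2 consonants."
The remaining constraints (1, 3, 4, 5) are satisfied.

2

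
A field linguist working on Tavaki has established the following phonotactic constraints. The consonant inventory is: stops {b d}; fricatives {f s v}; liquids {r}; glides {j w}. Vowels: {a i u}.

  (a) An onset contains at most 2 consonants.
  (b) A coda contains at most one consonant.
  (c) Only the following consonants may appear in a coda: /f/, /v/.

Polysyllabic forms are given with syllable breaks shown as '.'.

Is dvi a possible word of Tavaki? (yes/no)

yes

dvi — σ1 onset /dv/ (2C), coda /∅/ ok → permitted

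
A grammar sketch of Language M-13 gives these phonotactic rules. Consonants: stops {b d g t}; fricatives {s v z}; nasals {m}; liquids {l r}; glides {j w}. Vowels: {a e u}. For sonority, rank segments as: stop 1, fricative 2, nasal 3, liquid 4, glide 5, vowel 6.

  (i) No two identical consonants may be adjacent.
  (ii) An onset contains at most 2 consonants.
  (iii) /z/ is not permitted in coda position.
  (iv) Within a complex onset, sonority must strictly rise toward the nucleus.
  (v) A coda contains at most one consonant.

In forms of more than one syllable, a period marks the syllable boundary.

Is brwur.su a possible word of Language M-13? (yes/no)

no

brwur.su — violates constraint (ii): syllable 1 onset /brw/ has 3 consonants (> 2) → phonotactically illegal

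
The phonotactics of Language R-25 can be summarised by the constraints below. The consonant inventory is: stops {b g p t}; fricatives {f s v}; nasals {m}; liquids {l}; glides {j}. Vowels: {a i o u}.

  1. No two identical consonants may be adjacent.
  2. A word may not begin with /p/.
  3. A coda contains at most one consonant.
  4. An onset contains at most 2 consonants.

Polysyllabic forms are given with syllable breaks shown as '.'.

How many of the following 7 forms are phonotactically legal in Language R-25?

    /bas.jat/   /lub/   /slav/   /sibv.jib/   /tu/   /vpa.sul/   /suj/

/bas.jat/ — σ1 onset /b/, coda /s/ ok; σ2 onset /j/, coda /t/ ok → phonotactically legal
/lub/ — σ1 onset /l/, coda /b/ ok → phonotactically legal
/slav/ — σ1 onset /sl/ (2C), coda /v/ ok → phonotactically legal
/sibv.jib/ — violates constraint 3: syllable 1 coda /bv/ has 2 consonants (> 1) → phonotactically illegal
/tu/ — σ1 onset /t/, coda /∅/ ok → phonotactically legal
/vpa.sul/ — σ1 onset /vp/ (2C), coda /∅/ ok; σ2 onset /s/, coda /l/ ok → phonotactically legal
/suj/ — σ1 onset /s/, coda /j/ ok → phonotactically legal
Phonotactically legal: /bas.jat/, /lub/, /slav/, /tu/, /vpa.sul/, /suj/ → 6.

6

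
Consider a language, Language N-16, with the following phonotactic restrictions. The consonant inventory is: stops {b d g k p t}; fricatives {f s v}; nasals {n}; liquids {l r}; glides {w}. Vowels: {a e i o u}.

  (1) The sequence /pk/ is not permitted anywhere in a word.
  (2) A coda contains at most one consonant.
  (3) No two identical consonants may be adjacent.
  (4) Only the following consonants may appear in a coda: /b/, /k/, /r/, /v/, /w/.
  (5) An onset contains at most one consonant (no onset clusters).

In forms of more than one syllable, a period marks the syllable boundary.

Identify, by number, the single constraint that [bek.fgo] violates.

5

[bek.fgo]: syllable 2 onset /fg/ has 2 consonants (> 1).
This is a violation of constraint 5: "An onset contains at most one consonant (no onset clusters)."
The remaining constraints (1, 2, 3, 4) are satisfied.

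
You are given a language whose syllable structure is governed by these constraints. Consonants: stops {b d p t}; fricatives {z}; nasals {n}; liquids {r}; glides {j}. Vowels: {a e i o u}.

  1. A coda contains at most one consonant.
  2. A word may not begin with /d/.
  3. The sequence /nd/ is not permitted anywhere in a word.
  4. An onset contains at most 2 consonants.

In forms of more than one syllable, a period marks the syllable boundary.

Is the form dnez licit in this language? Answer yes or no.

dnez — violates constraint 2: word begins with /d/ → illicit

no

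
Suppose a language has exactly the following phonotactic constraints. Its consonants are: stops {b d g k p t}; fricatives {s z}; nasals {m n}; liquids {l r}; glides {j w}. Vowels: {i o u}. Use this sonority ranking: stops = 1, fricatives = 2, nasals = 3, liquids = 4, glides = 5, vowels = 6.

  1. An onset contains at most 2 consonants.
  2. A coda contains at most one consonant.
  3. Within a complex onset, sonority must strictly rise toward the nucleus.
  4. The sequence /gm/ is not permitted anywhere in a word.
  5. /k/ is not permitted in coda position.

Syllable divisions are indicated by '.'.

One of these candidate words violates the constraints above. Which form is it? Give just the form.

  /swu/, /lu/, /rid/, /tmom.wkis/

/swu/ — σ1 onset /sw/ (2→5 rises), coda /∅/ ok → well-formed
/lu/ — σ1 onset /l/, coda /∅/ ok → well-formed
/rid/ — σ1 onset /r/, coda /d/ ok → well-formed
/tmom.wkis/ — violates constraint 3: syllable 2 onset /wk/: /w/ (glide, 5) → /k/ (stop, 1) does not rise → ill-formed

/tmom.wkis/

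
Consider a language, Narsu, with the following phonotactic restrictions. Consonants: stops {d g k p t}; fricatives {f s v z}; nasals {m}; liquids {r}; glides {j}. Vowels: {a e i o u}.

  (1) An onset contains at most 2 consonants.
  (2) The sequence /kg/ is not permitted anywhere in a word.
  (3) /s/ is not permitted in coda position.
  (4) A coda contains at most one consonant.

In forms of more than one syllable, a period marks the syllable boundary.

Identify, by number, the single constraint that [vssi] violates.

1

[vssi]: syllable 1 onset /vss/ has 3 consonants (> 2).
This is a violation of constraint 1: "An onset contains at most 2 consonants."
The remaining constraints (2, 3, 4) are satisfied.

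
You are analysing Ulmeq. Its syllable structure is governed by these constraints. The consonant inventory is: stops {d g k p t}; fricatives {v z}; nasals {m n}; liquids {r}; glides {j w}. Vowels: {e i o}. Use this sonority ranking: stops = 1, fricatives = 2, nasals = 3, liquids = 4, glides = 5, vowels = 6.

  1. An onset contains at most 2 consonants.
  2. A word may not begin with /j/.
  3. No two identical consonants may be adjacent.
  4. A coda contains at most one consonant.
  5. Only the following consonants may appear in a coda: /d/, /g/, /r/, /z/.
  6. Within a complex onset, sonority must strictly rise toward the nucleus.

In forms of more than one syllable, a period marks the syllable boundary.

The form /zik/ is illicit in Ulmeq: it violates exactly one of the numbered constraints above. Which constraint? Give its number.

5

/zik/: syllable 1 coda contains /k/, which is not a licensed coda consonant.
This is a violation of constraint 5: "Only the following consonants may appear in a coda: /d/, /g/, /r/, /z/."
The remaining constraints (1, 2, 3, 4, 6) are satisfied.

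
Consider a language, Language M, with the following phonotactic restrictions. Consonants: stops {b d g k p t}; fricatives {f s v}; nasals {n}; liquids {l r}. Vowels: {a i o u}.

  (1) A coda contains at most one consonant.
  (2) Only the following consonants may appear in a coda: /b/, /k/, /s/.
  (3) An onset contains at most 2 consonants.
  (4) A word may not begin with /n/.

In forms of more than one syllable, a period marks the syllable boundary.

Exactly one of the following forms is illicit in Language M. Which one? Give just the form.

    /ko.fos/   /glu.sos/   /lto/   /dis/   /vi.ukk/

/ko.fos/ — σ1 onset /k/, coda /∅/ ok; σ2 onset /f/, coda /s/ ok → licit
/glu.sos/ — σ1 onset /gl/ (2C), coda /∅/ ok; σ2 onset /s/, coda /s/ ok → licit
/lto/ — σ1 onset /lt/ (2C), coda /∅/ ok → licit
/dis/ — σ1 onset /d/, coda /s/ ok → licit
/vi.ukk/ — violates constraint 1: syllable 2 coda /kk/ has 2 consonants (> 1) → illicit

/vi.ukk/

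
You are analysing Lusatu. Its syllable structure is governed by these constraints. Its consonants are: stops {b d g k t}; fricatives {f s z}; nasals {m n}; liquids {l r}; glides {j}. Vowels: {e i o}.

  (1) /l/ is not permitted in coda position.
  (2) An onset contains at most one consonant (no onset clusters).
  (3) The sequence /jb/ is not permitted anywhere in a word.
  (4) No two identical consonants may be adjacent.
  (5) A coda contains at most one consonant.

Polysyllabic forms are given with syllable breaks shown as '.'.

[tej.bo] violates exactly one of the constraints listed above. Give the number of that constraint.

[tej.bo]: contains banned sequence /jb/.
This is a violation of constraint 3: "The sequence /jb/ is not permitted anywhere in a word."
The remaining constraints (1, 2, 4, 5) are satisfied.

3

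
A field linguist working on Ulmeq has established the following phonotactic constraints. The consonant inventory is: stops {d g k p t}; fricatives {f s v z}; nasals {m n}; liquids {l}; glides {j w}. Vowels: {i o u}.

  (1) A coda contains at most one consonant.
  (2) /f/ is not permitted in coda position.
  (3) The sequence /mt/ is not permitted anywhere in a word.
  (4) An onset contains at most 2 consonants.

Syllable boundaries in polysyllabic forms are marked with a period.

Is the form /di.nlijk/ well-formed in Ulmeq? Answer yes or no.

/di.nlijk/ — violates constraint 1: syllable 2 coda /jk/ has 2 consonants (> 1) → ill-formed

no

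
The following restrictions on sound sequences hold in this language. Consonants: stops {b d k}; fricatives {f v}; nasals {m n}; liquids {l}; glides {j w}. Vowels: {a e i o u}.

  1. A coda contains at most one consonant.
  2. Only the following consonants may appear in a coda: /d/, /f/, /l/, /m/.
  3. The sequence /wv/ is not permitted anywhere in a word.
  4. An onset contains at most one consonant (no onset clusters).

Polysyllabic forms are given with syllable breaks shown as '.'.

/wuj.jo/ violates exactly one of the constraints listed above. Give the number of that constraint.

/wuj.jo/: syllable 1 coda contains /j/, which is not a licensed coda consonant.
This is a violation of constraint 2: "Only the following consonants may appear in a coda: /d/, /f/, /l/, /m/."
The remaining constraints (1, 3, 4) are satisfied.

2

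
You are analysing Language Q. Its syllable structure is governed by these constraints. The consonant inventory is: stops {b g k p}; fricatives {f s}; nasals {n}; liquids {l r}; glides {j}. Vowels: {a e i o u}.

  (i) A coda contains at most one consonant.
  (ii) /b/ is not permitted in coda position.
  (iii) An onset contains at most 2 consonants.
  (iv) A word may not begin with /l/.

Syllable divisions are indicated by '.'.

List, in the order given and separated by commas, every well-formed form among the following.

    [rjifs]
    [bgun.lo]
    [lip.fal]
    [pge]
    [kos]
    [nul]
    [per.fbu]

[bgun.lo], [pge], [kos], [nul], [per.fbu]

[rjifs] — violates constraint (i): syllable 1 coda /fs/ has 2 consonants (> 1) → ill-formed
[bgun.lo] — σ1 onset /bg/ (2C), coda /n/ ok; σ2 onset /l/, coda /∅/ ok → well-formed
[lip.fal] — violates constraint (iv): word begins with /l/ → ill-formed
[pge] — σ1 onset /pg/ (2C), coda /∅/ ok → well-formed
[kos] — σ1 onset /k/, coda /s/ ok → well-formed
[nul] — σ1 onset /n/, coda /l/ ok → well-formed
[per.fbu] — σ1 onset /p/, coda /r/ ok; σ2 onset /fb/ (2C), coda /∅/ ok → well-formed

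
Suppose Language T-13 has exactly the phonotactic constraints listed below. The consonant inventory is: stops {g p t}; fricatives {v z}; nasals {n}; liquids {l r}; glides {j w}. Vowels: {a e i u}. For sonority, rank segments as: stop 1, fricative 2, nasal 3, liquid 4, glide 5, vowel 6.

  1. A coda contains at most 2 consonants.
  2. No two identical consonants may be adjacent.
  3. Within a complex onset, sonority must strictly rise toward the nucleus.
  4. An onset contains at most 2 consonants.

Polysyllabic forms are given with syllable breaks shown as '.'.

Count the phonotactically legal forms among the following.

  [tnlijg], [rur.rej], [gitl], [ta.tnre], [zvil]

1

[tnlijg] — violates constraint 4: syllable 1 onset /tnl/ has 3 consonants (> 2) → phonotactically illegal
[rur.rej] — violates constraint 2: adjacent identical consonants /rr/ → phonotactically illegal
[gitl] — σ1 onset /g/, coda /tl/ (2C) ok → phonotactically legal
[ta.tnre] — violates constraint 4: syllable 2 onset /tnr/ has 3 consonants (> 2) → phonotactically illegal
[zvil] — violates constraint 3: syllable 1 onset /zv/: /z/ (fricative, 2) → /v/ (fricative, 2) does not rise → phonotactically illegal
Phonotactically legal: [gitl] → 1.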